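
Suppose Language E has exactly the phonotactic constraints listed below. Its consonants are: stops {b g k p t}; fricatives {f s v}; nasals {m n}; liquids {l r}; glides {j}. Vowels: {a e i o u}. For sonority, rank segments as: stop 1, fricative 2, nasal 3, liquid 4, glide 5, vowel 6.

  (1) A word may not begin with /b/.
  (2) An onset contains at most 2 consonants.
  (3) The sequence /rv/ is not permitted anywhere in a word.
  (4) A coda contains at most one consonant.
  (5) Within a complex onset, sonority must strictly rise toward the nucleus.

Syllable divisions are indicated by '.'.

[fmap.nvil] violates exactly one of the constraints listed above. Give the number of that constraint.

[fmap.nvil]: syllable 2 onset /nv/: /n/ (nasal, 3) → /v/ (fricative, 2) does not rise.
This is a violation of constraint 5: "Within a complex onset, sonority must strictly rise toward the nucleus."
The remaining constraints (1, 2, 3, 4) are satisfied.

5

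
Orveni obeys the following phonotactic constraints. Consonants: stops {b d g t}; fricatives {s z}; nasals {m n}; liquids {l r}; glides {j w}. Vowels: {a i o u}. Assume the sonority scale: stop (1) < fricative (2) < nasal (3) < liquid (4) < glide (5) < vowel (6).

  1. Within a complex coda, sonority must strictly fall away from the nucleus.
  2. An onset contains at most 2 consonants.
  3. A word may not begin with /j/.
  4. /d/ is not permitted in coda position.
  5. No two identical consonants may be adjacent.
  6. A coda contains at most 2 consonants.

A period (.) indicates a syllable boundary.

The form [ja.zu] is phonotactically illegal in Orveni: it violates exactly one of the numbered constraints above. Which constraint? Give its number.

3

[ja.zu]: word begins with /j/.
This is a violation of constraint 3: "A word may not begin with /j/."
The remaining constraints (1, 2, 4, 5, 6) are satisfied.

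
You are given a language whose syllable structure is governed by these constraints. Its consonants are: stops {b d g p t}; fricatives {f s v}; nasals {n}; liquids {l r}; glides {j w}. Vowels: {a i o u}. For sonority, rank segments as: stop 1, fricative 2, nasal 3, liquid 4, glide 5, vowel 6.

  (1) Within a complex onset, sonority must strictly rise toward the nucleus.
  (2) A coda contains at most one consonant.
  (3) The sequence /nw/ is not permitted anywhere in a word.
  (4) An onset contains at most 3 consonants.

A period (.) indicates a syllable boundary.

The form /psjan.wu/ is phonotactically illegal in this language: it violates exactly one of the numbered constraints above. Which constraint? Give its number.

/psjan.wu/: contains banned sequence /nw/.
This is a violation of constraint 3: "The sequence /nw/ is not permitted anywhere in a word."
The remaining constraints (1, 2, 4) are satisfied.

3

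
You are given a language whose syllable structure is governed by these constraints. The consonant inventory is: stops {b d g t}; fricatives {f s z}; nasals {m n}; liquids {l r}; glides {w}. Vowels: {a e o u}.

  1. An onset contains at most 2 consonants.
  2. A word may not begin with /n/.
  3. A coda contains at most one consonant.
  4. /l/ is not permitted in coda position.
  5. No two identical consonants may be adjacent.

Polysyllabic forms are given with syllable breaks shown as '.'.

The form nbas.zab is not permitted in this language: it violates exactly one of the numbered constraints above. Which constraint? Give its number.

2

nbas.zab: word begins with /n/.
This is a violation of constraint 2: "A word may not begin with /n/."
The remaining constraints (1, 3, 4, 5) are satisfied.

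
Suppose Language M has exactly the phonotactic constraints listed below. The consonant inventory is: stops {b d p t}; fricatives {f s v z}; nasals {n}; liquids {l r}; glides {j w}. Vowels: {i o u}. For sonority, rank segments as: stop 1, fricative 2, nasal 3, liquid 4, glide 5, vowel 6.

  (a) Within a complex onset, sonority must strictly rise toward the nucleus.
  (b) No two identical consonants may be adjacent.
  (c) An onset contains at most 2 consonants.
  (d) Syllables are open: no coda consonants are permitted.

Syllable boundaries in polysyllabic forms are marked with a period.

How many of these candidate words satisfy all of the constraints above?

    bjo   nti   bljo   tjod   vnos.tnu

bjo — σ1 onset /bj/ (1→5 rises), coda /∅/ ok → well-formed
nti — violates constraint (a): syllable 1 onset /nt/: /n/ (nasal, 3) → /t/ (stop, 1) does not rise → ill-formed
bljo — violates constraint (c): syllable 1 onset /blj/ has 3 consonants (> 2) → ill-formed
tjod — violates constraint (d): syllable 1 coda /d/ has 1 consonant (> 0) → ill-formed
vnos.tnu — violates constraint (d): syllable 1 coda /s/ has 1 consonant (> 0) → ill-formed
Well-formed: bjo → 1.

1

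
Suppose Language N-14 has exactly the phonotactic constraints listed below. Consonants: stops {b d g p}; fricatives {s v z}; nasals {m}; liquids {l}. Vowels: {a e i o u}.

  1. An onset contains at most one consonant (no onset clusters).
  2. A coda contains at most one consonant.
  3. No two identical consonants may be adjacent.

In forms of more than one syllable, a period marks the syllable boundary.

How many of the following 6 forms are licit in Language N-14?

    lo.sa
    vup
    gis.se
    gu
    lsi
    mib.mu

lo.sa — σ1 onset /l/, coda /∅/ ok; σ2 onset /s/, coda /∅/ ok → licit
vup — σ1 onset /v/, coda /p/ ok → licit
gis.se — violates constraint 3: adjacent identical consonants /ss/ → illicit
gu — σ1 onset /g/, coda /∅/ ok → licit
lsi — violates constraint 1: syllable 1 onset /ls/ has 2 consonants (> 1) → illicit
mib.mu — σ1 onset /m/, coda /b/ ok; σ2 onset /m/, coda /∅/ ok → licit
Licit: lo.sa, vup, gu, mib.mu → 4.

4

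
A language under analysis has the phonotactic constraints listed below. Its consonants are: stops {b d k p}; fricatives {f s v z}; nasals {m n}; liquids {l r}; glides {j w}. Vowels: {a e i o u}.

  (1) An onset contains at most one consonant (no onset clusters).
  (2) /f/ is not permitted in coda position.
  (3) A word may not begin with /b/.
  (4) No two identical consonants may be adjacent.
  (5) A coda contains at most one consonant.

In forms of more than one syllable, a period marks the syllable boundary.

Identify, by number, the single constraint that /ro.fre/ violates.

/ro.fre/: syllable 2 onset /fr/ has 2 consonants (> 1).
This is a violation of constraint 1: "An onset contains at most one consonant (no onset clusters)."
The remaining constraints (2, 3, 4, 5) are satisfied.

1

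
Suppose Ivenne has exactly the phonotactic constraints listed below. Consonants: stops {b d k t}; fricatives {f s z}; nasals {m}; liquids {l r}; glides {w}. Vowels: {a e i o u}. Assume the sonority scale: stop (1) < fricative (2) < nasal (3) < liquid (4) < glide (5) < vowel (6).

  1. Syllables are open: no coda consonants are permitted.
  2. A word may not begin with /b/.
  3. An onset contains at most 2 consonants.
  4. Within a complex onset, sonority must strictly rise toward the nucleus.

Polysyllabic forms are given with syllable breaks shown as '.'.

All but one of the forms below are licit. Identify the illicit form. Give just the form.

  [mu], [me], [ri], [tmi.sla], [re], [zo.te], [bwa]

[bwa]

[mu] — σ1 onset /m/, coda /∅/ ok → licit
[me] — σ1 onset /m/, coda /∅/ ok → licit
[ri] — σ1 onset /r/, coda /∅/ ok → licit
[tmi.sla] — σ1 onset /tm/ (1→3 rises), coda /∅/ ok; σ2 onset /sl/ (2→4 rises), coda /∅/ ok → licit
[re] — σ1 onset /r/, coda /∅/ ok → licit
[zo.te] — σ1 onset /z/, coda /∅/ ok; σ2 onset /t/, coda /∅/ ok → licit
[bwa] — violates constraint 2: word begins with /b/ → illicit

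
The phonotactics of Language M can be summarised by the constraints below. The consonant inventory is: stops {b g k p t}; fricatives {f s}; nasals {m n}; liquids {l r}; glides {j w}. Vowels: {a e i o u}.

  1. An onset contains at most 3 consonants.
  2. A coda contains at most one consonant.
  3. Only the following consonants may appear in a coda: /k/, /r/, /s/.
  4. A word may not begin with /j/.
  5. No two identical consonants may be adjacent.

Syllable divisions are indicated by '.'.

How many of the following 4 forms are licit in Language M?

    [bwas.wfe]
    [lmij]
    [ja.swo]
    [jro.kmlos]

1

[bwas.wfe] — σ1 onset /bw/ (2C), coda /s/ ok; σ2 onset /wf/ (2C), coda /∅/ ok → licit
[lmij] — violates constraint 3: syllable 1 coda contains /j/, which is not a licensed coda consonant → illicit
[ja.swo] — violates constraint 4: word begins with /j/ → illicit
[jro.kmlos] — violates constraint 4: word begins with /j/ → illicit
Licit: [bwas.wfe] → 1.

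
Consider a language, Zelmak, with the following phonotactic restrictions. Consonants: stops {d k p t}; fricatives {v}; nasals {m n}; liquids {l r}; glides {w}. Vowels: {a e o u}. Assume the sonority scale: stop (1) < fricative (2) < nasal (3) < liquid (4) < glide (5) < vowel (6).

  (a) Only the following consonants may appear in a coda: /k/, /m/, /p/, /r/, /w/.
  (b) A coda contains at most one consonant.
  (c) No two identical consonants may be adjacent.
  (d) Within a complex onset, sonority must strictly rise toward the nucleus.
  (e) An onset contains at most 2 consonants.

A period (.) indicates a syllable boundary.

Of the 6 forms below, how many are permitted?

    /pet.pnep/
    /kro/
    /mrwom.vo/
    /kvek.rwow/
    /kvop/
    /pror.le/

/pet.pnep/ — violates constraint (a): syllable 1 coda contains /t/, which is not a licensed coda consonant → not permitted
/kro/ — σ1 onset /kr/ (1→4 rises), coda /∅/ ok → permitted
/mrwom.vo/ — violates constraint (e): syllable 1 onset /mrw/ has 3 consonants (> 2) → not permitted
/kvek.rwow/ — σ1 onset /kv/ (1→2 rises), coda /k/ ok; σ2 onset /rw/ (4→5 rises), coda /w/ ok → permitted
/kvop/ — σ1 onset /kv/ (1→2 rises), coda /p/ ok → permitted
/pror.le/ — σ1 onset /pr/ (1→4 rises), coda /r/ ok; σ2 onset /l/, coda /∅/ ok → permitted
Permitted: /kro/, /kvek.rwow/, /kvop/, /pror.le/ → 4.

4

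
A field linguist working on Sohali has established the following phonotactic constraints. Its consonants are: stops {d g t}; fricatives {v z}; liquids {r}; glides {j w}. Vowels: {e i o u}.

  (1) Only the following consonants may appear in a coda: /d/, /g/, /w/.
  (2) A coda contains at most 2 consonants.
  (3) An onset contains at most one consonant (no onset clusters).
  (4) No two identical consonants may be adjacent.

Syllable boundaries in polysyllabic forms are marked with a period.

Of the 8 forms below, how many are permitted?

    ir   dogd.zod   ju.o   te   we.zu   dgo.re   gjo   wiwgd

4

ir — violates constraint 1: syllable 1 coda contains /r/, which is not a licensed coda consonant → not permitted
dogd.zod — σ1 onset /d/, coda /gd/ (2C) ok; σ2 onset /z/, coda /d/ ok → permitted
ju.o — σ1 onset /j/, coda /∅/ ok; σ2 onset /∅/, coda /∅/ ok → permitted
te — σ1 onset /t/, coda /∅/ ok → permitted
we.zu — σ1 onset /w/, coda /∅/ ok; σ2 onset /z/, coda /∅/ ok → permitted
dgo.re — violates constraint 3: syllable 1 onset /dg/ has 2 consonants (> 1) → not permitted
gjo — violates constraint 3: syllable 1 onset /gj/ has 2 consonants (> 1) → not permitted
wiwgd — violates constraint 2: syllable 1 coda /wgd/ has 3 consonants (> 2) → not permitted
Permitted: dogd.zod, ju.o, te, we.zu → 4.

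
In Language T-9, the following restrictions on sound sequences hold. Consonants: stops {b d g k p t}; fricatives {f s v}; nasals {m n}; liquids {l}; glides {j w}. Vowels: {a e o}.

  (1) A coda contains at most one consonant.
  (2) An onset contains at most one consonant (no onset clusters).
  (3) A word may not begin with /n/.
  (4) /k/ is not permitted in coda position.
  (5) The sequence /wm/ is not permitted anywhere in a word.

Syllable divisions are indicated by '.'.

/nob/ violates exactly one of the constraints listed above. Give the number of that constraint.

/nob/: word begins with /n/.
This is a violation of constraint 3: "A word may not begin with /n/."
The remaining constraints (1, 2, 4, 5) are satisfied.

3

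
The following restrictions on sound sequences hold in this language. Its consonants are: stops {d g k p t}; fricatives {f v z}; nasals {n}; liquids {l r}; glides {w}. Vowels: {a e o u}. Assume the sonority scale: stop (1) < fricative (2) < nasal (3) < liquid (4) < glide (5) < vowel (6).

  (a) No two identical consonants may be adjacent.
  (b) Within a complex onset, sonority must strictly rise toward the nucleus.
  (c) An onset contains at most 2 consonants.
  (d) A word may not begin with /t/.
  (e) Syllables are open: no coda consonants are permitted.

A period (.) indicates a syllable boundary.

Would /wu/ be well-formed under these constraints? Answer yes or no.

yes

/wu/ — σ1 onset /w/, coda /∅/ ok → well-formed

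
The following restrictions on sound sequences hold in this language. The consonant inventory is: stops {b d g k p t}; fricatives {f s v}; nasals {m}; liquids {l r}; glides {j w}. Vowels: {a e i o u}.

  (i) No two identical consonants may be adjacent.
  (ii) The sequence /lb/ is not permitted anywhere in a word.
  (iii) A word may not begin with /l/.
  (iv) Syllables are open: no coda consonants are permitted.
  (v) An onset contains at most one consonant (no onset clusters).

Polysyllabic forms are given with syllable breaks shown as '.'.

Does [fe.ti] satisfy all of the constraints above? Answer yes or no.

[fe.ti] — σ1 onset /f/, coda /∅/ ok; σ2 onset /t/, coda /∅/ ok → well-formed

yes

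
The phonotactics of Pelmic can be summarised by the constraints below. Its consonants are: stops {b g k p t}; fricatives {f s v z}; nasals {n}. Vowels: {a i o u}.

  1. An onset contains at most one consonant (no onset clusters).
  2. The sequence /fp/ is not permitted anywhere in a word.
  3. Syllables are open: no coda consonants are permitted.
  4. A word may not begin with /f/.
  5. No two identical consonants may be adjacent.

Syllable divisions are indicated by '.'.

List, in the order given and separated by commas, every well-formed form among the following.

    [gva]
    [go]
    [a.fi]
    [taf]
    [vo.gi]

[go], [a.fi], [vo.gi]

[gva] — violates constraint 1: syllable 1 onset /gv/ has 2 consonants (> 1) → ill-formed
[go] — σ1 onset /g/, coda /∅/ ok → well-formed
[a.fi] — σ1 onset /∅/, coda /∅/ ok; σ2 onset /f/, coda /∅/ ok → well-formed
[taf] — violates constraint 3: syllable 1 coda /f/ has 1 consonant (> 0) → ill-formed
[vo.gi] — σ1 onset /v/, coda /∅/ ok; σ2 onset /g/, coda /∅/ ok → well-formed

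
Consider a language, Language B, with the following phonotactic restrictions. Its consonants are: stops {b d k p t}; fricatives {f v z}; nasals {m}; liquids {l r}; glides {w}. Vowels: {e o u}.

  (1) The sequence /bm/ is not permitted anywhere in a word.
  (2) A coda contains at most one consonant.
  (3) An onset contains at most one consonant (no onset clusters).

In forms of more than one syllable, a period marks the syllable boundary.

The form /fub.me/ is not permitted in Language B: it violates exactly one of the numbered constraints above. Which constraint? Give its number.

1

/fub.me/: contains banned sequence /bm/.
This is a violation of constraint 1: "The sequence /bm/ is not permitted anywhere in a word."
The remaining constraints (2, 3) are satisfied.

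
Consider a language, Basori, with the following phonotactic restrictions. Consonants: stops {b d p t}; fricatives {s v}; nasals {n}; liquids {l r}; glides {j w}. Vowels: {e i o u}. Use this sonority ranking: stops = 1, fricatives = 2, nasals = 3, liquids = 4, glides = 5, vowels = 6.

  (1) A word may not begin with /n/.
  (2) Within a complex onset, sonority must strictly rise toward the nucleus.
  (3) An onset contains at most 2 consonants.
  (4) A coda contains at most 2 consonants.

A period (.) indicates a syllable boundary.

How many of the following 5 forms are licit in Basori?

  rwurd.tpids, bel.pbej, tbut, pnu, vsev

rwurd.tpids — violates constraint 2: syllable 2 onset /tp/: /t/ (stop, 1) → /p/ (stop, 1) does not rise → illicit
bel.pbej — violates constraint 2: syllable 2 onset /pb/: /p/ (stop, 1) → /b/ (stop, 1) does not rise → illicit
tbut — violates constraint 2: syllable 1 onset /tb/: /t/ (stop, 1) → /b/ (stop, 1) does not rise → illicit
pnu — σ1 onset /pn/ (1→3 rises), coda /∅/ ok → licit
vsev — violates constraint 2: syllable 1 onset /vs/: /v/ (fricative, 2) → /s/ (fricative, 2) does not rise → illicit
Licit: pnu → 1.

1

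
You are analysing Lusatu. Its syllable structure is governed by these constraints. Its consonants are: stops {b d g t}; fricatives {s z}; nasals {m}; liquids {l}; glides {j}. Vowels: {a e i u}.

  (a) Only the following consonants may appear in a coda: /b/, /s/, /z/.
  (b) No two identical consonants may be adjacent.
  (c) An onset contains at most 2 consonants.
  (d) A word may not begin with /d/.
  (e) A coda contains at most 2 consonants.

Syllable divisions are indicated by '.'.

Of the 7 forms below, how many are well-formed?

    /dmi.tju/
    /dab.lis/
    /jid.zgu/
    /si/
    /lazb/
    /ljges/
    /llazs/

2

/dmi.tju/ — violates constraint (d): word begins with /d/ → ill-formed
/dab.lis/ — violates constraint (d): word begins with /d/ → ill-formed
/jid.zgu/ — violates constraint (a): syllable 1 coda contains /d/, which is not a licensed coda consonant → ill-formed
/si/ — σ1 onset /s/, coda /∅/ ok → well-formed
/lazb/ — σ1 onset /l/, coda /zb/ (2C) ok → well-formed
/ljges/ — violates constraint (c): syllable 1 onset /ljg/ has 3 consonants (> 2) → ill-formed
/llazs/ — violates constraint (b): adjacent identical consonants /ll/ → ill-formed
Well-formed: /si/, /lazb/ → 2.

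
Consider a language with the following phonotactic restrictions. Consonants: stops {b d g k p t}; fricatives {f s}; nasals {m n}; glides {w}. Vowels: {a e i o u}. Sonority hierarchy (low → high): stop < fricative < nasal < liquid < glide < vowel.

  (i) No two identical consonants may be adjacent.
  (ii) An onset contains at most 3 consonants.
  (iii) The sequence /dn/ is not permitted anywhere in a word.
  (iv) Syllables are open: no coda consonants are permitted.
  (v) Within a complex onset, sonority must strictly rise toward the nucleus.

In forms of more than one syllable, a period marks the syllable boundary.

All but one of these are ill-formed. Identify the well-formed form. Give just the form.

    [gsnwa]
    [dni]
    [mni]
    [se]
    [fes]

[gsnwa] — violates constraint (ii): syllable 1 onset /gsnw/ has 4 consonants (> 3) → ill-formed
[dni] — violates constraint (iii): contains banned sequence /dn/ → ill-formed
[mni] — violates constraint (v): syllable 1 onset /mn/: /m/ (nasal, 3) → /n/ (nasal, 3) does not rise → ill-formed
[se] — σ1 onset /s/, coda /∅/ ok → well-formed
[fes] — violates constraint (iv): syllable 1 coda /s/ has 1 consonant (> 0) → ill-formed

[se]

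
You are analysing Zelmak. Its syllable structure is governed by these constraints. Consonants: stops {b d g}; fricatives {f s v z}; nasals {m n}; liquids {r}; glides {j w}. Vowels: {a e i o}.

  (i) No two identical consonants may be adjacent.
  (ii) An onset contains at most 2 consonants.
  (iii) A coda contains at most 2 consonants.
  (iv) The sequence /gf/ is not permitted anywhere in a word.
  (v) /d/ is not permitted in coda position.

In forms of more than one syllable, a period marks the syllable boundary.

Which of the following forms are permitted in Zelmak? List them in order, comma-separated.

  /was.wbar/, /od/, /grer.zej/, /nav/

/was.wbar/ — σ1 onset /w/, coda /s/ ok; σ2 onset /wb/ (2C), coda /r/ ok → permitted
/od/ — violates constraint (v): syllable 1 coda contains /d/ → not permitted
/grer.zej/ — σ1 onset /gr/ (2C), coda /r/ ok; σ2 onset /z/, coda /j/ ok → permitted
/nav/ — σ1 onset /n/, coda /v/ ok → permitted

/was.wbar/, /grer.zej/, /nav/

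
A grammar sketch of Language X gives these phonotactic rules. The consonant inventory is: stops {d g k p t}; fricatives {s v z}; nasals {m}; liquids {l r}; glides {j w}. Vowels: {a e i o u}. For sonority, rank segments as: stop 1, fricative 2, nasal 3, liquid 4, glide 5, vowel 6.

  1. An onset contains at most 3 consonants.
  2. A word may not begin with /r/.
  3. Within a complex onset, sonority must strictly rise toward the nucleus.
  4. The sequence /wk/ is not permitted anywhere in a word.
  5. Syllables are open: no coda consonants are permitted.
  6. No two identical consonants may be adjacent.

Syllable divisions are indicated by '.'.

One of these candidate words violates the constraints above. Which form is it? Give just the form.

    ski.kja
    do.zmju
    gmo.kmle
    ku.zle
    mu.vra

ski.kja

ski.kja — violates constraint 3: syllable 1 onset /sk/: /s/ (fricative, 2) → /k/ (stop, 1) does not rise → phonotactically illegal
do.zmju — σ1 onset /d/, coda /∅/ ok; σ2 onset /zmj/ (2→3→5 rises), coda /∅/ ok → phonotactically legal
gmo.kmle — σ1 onset /gm/ (1→3 rises), coda /∅/ ok; σ2 onset /kml/ (1→3→4 rises), coda /∅/ ok → phonotactically legal
ku.zle — σ1 onset /k/, coda /∅/ ok; σ2 onset /zl/ (2→4 rises), coda /∅/ ok → phonotactically legal
mu.vra — σ1 onset /m/, coda /∅/ ok; σ2 onset /vr/ (2→4 rises), coda /∅/ ok → phonotactically legal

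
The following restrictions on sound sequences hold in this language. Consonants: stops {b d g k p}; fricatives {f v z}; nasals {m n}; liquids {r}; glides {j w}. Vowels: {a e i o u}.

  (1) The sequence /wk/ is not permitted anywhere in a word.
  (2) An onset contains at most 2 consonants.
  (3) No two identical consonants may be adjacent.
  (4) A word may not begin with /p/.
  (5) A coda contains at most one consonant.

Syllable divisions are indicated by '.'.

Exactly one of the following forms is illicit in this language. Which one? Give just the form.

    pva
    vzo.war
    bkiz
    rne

pva

pva — violates constraint 4: word begins with /p/ → illicit
vzo.war — σ1 onset /vz/ (2C), coda /∅/ ok; σ2 onset /w/, coda /r/ ok → licit
bkiz — σ1 onset /bk/ (2C), coda /z/ ok → licit
rne — σ1 onset /rn/ (2C), coda /∅/ ok → licit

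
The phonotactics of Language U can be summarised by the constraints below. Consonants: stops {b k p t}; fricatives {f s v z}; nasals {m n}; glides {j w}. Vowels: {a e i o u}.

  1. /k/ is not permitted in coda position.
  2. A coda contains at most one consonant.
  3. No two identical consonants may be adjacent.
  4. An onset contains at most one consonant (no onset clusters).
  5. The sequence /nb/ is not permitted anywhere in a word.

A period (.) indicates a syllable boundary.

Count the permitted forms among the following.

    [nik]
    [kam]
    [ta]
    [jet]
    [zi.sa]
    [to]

[nik] — violates constraint 1: syllable 1 coda contains /k/ → not permitted
[kam] — σ1 onset /k/, coda /m/ ok → permitted
[ta] — σ1 onset /t/, coda /∅/ ok → permitted
[jet] — σ1 onset /j/, coda /t/ ok → permitted
[zi.sa] — σ1 onset /z/, coda /∅/ ok; σ2 onset /s/, coda /∅/ ok → permitted
[to] — σ1 onset /t/, coda /∅/ ok → permitted
Permitted: [kam], [ta], [jet], [zi.sa], [to] → 5.

5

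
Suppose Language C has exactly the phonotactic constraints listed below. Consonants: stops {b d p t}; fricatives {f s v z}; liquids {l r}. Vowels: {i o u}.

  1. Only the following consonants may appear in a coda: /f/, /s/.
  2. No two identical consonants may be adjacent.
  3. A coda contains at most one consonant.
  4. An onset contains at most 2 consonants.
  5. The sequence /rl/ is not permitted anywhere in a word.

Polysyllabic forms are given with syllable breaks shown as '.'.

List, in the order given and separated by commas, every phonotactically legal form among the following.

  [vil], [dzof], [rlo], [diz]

[dzof]

[vil] — violates constraint 1: syllable 1 coda contains /l/, which is not a licensed coda consonant → phonotactically illegal
[dzof] — σ1 onset /dz/ (2C), coda /f/ ok → phonotactically legal
[rlo] — violates constraint 5: contains banned sequence /rl/ → phonotactically illegal
[diz] — violates constraint 1: syllable 1 coda contains /z/, which is not a licensed coda consonant → phonotactically illegal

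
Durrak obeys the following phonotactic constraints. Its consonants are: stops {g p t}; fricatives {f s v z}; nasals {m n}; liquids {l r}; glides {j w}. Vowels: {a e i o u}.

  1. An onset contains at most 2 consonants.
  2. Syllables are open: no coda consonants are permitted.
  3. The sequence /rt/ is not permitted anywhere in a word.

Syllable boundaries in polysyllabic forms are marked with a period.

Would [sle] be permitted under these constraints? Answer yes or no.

yes

[sle] — σ1 onset /sl/ (2C), coda /∅/ ok → permitted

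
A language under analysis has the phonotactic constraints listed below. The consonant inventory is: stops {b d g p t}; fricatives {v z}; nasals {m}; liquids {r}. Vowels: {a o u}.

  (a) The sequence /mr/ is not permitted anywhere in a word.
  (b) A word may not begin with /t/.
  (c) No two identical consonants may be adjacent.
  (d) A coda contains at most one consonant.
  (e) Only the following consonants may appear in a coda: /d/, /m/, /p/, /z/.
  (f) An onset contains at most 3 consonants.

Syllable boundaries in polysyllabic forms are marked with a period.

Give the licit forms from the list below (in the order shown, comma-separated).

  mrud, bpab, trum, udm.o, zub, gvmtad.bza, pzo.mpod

pzo.mpod

mrud — violates constraint (a): contains banned sequence /mr/ → illicit
bpab — violates constraint (e): syllable 1 coda contains /b/, which is not a licensed coda consonant → illicit
trum — violates constraint (b): word begins with /t/ → illicit
udm.o — violates constraint (d): syllable 1 coda /dm/ has 2 consonants (> 1) → illicit
zub — violates constraint (e): syllable 1 coda contains /b/, which is not a licensed coda consonant → illicit
gvmtad.bza — violates constraint (f): syllable 1 onset /gvmt/ has 4 consonants (> 3) → illicit
pzo.mpod — σ1 onset /pz/ (2C), coda /∅/ ok; σ2 onset /mp/ (2C), coda /d/ ok → licit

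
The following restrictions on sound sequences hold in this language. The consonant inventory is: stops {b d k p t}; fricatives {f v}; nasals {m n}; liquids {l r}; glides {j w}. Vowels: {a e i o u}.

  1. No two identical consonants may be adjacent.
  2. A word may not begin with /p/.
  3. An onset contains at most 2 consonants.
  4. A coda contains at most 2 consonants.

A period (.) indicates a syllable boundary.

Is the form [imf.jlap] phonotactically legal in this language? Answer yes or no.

[imf.jlap] — σ1 onset /∅/, coda /mf/ (2C) ok; σ2 onset /jl/ (2C), coda /p/ ok → phonotactically legal

yes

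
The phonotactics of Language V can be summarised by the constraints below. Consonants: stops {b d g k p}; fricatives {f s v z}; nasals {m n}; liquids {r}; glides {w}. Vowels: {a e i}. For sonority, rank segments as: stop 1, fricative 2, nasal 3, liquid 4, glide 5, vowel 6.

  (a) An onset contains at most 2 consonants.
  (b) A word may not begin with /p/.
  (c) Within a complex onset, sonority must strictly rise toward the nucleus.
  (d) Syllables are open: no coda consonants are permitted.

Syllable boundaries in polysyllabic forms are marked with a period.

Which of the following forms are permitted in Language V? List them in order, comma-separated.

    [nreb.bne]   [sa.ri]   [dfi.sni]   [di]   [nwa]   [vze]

[sa.ri], [dfi.sni], [di], [nwa]

[nreb.bne] — violates constraint (d): syllable 1 coda /b/ has 1 consonant (> 0) → not permitted
[sa.ri] — σ1 onset /s/, coda /∅/ ok; σ2 onset /r/, coda /∅/ ok → permitted
[dfi.sni] — σ1 onset /df/ (1→2 rises), coda /∅/ ok; σ2 onset /sn/ (2→3 rises), coda /∅/ ok → permitted
[di] — σ1 onset /d/, coda /∅/ ok → permitted
[nwa] — σ1 onset /nw/ (3→5 rises), coda /∅/ ok → permitted
[vze] — violates constraint (c): syllable 1 onset /vz/: /v/ (fricative, 2) → /z/ (fricative, 2) does not rise → not permitted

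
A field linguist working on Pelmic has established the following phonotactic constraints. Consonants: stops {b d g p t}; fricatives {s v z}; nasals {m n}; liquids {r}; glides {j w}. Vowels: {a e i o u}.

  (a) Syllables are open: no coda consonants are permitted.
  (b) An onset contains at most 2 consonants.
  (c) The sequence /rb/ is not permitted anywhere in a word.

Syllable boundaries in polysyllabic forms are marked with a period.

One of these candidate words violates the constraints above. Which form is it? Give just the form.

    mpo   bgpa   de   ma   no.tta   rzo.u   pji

mpo — σ1 onset /mp/ (2C), coda /∅/ ok → licit
bgpa — violates constraint (b): syllable 1 onset /bgp/ has 3 consonants (> 2) → illicit
de — σ1 onset /d/, coda /∅/ ok → licit
ma — σ1 onset /m/, coda /∅/ ok → licit
no.tta — σ1 onset /n/, coda /∅/ ok; σ2 onset /tt/ (2C), coda /∅/ ok → licit
rzo.u — σ1 onset /rz/ (2C), coda /∅/ ok; σ2 onset /∅/, coda /∅/ ok → licit
pji — σ1 onset /pj/ (2C), coda /∅/ ok → licit

bgpa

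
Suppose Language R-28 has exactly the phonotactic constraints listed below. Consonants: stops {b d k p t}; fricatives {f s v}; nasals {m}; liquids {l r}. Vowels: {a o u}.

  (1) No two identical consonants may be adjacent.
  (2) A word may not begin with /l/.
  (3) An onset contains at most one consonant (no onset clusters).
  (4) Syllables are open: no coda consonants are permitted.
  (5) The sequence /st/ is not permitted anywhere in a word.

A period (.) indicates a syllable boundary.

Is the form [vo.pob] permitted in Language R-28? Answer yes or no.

[vo.pob] — violates constraint 4: syllable 2 coda /b/ has 1 consonant (> 0) → not permitted

no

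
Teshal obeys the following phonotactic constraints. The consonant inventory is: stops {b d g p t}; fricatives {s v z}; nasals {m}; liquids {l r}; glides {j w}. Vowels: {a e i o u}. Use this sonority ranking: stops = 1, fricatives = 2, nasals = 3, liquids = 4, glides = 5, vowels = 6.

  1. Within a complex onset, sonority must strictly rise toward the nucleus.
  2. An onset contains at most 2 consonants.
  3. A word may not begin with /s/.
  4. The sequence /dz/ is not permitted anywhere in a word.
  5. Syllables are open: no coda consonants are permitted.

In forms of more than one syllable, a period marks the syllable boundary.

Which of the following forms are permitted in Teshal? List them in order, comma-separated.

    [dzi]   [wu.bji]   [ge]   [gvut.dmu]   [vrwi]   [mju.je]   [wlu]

[wu.bji], [ge], [mju.je]

[dzi] — violates constraint 4: contains banned sequence /dz/ → not permitted
[wu.bji] — σ1 onset /w/, coda /∅/ ok; σ2 onset /bj/ (1→5 rises), coda /∅/ ok → permitted
[ge] — σ1 onset /g/, coda /∅/ ok → permitted
[gvut.dmu] — violates constraint 5: syllable 1 coda /t/ has 1 consonant (> 0) → not permitted
[vrwi] — violates constraint 2: syllable 1 onset /vrw/ has 3 consonants (> 2) → not permitted
[mju.je] — σ1 onset /mj/ (3→5 rises), coda /∅/ ok; σ2 onset /j/, coda /∅/ ok → permitted
[wlu] — violates constraint 1: syllable 1 onset /wl/: /w/ (glide, 5) → /l/ (liquid, 4) does not rise → not permitted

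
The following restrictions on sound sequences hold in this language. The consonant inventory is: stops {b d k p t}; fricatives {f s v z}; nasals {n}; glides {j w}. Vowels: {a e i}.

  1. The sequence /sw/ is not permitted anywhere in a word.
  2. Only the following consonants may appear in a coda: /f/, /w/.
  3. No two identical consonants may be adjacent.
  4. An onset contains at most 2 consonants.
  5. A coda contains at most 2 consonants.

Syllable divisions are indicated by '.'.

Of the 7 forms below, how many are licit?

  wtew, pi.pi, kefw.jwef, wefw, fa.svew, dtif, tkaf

7

wtew — σ1 onset /wt/ (2C), coda /w/ ok → licit
pi.pi — σ1 onset /p/, coda /∅/ ok; σ2 onset /p/, coda /∅/ ok → licit
kefw.jwef — σ1 onset /k/, coda /fw/ (2C) ok; σ2 onset /jw/ (2C), coda /f/ ok → licit
wefw — σ1 onset /w/, coda /fw/ (2C) ok → licit
fa.svew — σ1 onset /f/, coda /∅/ ok; σ2 onset /sv/ (2C), coda /w/ ok → licit
dtif — σ1 onset /dt/ (2C), coda /f/ ok → licit
tkaf — σ1 onset /tk/ (2C), coda /f/ ok → licit
Licit: wtew, pi.pi, kefw.jwef, wefw, fa.svew, dtif, tkaf → 7.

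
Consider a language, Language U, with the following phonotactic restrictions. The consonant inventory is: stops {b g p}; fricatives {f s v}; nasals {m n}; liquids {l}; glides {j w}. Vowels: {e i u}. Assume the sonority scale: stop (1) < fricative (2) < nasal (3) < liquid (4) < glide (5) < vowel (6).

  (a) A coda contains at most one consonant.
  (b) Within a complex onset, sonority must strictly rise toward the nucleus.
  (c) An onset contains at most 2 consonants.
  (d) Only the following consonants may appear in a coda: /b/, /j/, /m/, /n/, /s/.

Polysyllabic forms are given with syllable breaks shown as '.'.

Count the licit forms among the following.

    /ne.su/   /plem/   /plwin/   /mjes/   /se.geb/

/ne.su/ — σ1 onset /n/, coda /∅/ ok; σ2 onset /s/, coda /∅/ ok → licit
/plem/ — σ1 onset /pl/ (1→4 rises), coda /m/ ok → licit
/plwin/ — violates constraint (c): syllable 1 onset /plw/ has 3 consonants (> 2) → illicit
/mjes/ — σ1 onset /mj/ (3→5 rises), coda /s/ ok → licit
/se.geb/ — σ1 onset /s/, coda /∅/ ok; σ2 onset /g/, coda /b/ ok → licit
Licit: /ne.su/, /plem/, /mjes/, /se.geb/ → 4.

4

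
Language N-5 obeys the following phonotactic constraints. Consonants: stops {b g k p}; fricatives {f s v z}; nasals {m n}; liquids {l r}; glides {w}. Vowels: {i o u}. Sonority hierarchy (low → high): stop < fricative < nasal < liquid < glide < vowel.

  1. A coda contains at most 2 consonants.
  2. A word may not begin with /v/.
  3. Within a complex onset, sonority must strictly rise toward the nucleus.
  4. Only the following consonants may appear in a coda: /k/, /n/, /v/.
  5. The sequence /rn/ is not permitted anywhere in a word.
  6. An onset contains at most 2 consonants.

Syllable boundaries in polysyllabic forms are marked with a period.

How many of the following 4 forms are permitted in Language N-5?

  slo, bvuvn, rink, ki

4

slo — σ1 onset /sl/ (2→4 rises), coda /∅/ ok → permitted
bvuvn — σ1 onset /bv/ (1→2 rises), coda /vn/ (2C) ok → permitted
rink — σ1 onset /r/, coda /nk/ (2C) ok → permitted
ki — σ1 onset /k/, coda /∅/ ok → permitted
Permitted: slo, bvuvn, rink, ki → 4.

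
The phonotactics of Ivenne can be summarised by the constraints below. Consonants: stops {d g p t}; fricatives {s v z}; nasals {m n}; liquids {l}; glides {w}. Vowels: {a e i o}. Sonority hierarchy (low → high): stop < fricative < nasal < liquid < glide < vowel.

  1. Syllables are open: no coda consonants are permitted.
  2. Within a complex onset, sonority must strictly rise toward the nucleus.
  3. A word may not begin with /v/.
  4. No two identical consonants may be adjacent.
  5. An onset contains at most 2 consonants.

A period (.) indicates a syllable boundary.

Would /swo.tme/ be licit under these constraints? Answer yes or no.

yes

/swo.tme/ — σ1 onset /sw/ (2→5 rises), coda /∅/ ok; σ2 onset /tm/ (1→3 rises), coda /∅/ ok → licit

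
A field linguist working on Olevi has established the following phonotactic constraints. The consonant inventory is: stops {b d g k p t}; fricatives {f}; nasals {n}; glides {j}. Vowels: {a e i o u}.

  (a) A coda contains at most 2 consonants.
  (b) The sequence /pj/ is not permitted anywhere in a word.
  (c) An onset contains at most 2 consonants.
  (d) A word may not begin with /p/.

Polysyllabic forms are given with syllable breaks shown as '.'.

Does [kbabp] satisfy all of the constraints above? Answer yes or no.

[kbabp] — σ1 onset /kb/ (2C), coda /bp/ (2C) ok → well-formed

yes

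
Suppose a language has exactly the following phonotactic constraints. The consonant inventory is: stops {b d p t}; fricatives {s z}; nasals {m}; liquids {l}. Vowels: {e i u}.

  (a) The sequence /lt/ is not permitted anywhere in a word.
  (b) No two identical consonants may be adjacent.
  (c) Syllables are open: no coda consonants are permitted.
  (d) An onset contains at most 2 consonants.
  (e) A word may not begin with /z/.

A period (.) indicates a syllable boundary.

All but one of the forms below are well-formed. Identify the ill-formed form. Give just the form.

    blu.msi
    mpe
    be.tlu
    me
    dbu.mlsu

blu.msi — σ1 onset /bl/ (2C), coda /∅/ ok; σ2 onset /ms/ (2C), coda /∅/ ok → well-formed
mpe — σ1 onset /mp/ (2C), coda /∅/ ok → well-formed
be.tlu — σ1 onset /b/, coda /∅/ ok; σ2 onset /tl/ (2C), coda /∅/ ok → well-formed
me — σ1 onset /m/, coda /∅/ ok → well-formed
dbu.mlsu — violates constraint (d): syllable 2 onset /mls/ has 3 consonants (> 2) → ill-formed

dbu.mlsu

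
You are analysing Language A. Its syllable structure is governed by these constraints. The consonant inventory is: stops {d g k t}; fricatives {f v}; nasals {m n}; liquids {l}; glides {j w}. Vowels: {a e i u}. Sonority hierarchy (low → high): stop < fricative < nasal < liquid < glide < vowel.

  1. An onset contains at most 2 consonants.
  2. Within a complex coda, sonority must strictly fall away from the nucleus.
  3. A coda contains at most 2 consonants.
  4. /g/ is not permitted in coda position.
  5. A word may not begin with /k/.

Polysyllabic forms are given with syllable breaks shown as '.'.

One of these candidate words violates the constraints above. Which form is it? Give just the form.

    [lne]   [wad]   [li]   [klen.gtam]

[lne] — σ1 onset /ln/ (2C), coda /∅/ ok → well-formed
[wad] — σ1 onset /w/, coda /d/ ok → well-formed
[li] — σ1 onset /l/, coda /∅/ ok → well-formed
[klen.gtam] — violates constraint 5: word begins with /k/ → ill-formed

[klen.gtam]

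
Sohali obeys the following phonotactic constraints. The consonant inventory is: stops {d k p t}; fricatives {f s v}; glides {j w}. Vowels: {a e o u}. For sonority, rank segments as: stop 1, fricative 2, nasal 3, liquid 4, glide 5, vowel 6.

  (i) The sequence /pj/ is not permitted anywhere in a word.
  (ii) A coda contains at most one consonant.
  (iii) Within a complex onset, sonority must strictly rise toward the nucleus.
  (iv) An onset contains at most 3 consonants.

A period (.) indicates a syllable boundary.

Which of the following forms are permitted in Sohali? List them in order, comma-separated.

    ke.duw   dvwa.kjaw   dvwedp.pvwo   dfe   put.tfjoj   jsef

ke.duw, dvwa.kjaw, dfe, put.tfjoj

ke.duw — σ1 onset /k/, coda /∅/ ok; σ2 onset /d/, coda /w/ ok → permitted
dvwa.kjaw — σ1 onset /dvw/ (1→2→5 rises), coda /∅/ ok; σ2 onset /kj/ (1→5 rises), coda /w/ ok → permitted
dvwedp.pvwo — violates constraint (ii): syllable 1 coda /dp/ has 2 consonants (> 1) → not permitted
dfe — σ1 onset /df/ (1→2 rises), coda /∅/ ok → permitted
put.tfjoj — σ1 onset /p/, coda /t/ ok; σ2 onset /tfj/ (1→2→5 rises), coda /j/ ok → permitted
jsef — violates constraint (iii): syllable 1 onset /js/: /j/ (glide, 5) → /s/ (fricative, 2) does not rise → not permitted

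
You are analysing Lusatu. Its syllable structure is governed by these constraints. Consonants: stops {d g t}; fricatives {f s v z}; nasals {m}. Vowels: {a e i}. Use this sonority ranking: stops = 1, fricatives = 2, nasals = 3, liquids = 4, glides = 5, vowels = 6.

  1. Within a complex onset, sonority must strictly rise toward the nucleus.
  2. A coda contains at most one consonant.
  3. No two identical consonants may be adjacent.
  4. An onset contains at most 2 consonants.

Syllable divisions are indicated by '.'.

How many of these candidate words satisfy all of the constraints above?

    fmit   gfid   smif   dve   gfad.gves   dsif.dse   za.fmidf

fmit — σ1 onset /fm/ (2→3 rises), coda /t/ ok → licit
gfid — σ1 onset /gf/ (1→2 rises), coda /d/ ok → licit
smif — σ1 onset /sm/ (2→3 rises), coda /f/ ok → licit
dve — σ1 onset /dv/ (1→2 rises), coda /∅/ ok → licit
gfad.gves — σ1 onset /gf/ (1→2 rises), coda /d/ ok; σ2 onset /gv/ (1→2 rises), coda /s/ ok → licit
dsif.dse — σ1 onset /ds/ (1→2 rises), coda /f/ ok; σ2 onset /ds/ (1→2 rises), coda /∅/ ok → licit
za.fmidf — violates constraint 2: syllable 2 coda /df/ has 2 consonants (> 1) → illicit
Licit: fmit, gfid, smif, dve, gfad.gves, dsif.dse → 6.

6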